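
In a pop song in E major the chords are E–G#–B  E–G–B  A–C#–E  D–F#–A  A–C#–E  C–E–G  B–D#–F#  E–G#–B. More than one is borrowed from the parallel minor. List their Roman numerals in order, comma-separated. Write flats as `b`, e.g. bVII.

i, bVII, bVI

E major has the diatonic set E, F#m, G#m, A, B, C#m, D#dim. Of the given chords, E–G#–B = E, A–C#–E = A and B–D#–F# = B are diatonic. E–G–B is not: scale degree 1 in E major carries E (I). In E minor the chord on that degree is Em, so here it functions as i, borrowed from the parallel minor. But D–F#–A is foreign: the diatonic vii° on degree 7 is D#dim, whereas D comes from E minor. It is labeled bVII. But C–E–G is foreign: the diatonic vi on degree 6 is C#m, whereas C comes from E minor. It is labeled bVI.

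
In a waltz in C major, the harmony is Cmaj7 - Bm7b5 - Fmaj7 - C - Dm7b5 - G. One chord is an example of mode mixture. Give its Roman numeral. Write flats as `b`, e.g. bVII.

In C major the diatonic chords are C, Dm, Em, F, G, Am, Bdim. Cmaj7, Bm7b5, Fmaj7, C and G are all diatonic. But Dm7b5 (D–F–Ab–C) is foreign: the diatonic ii on degree 2 is Dm, whereas Dm7b5 comes from C minor. It is labeled iiø7.

iiø7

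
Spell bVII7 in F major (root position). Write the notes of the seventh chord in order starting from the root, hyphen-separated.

Eb-G-Bb-Db

bVII7 is built on the lowered scale degree 7. In F major degree 7 is E; lowered it becomes Eb. Building the dominant-seventh chord from the parallel minor on Eb: Eb–G–Bb–Db.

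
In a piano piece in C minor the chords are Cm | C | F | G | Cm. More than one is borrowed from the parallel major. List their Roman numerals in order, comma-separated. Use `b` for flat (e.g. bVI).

I, IV

The diatonic triads in C minor (with V from harmonic minor) are Cm, Ddim, Eb, Fm, G, Ab, Bb. Cm and G both belong to that set. But C (C–E–G) is foreign: the diatonic i on degree 1 is Cm, whereas C comes from C major. It is labeled I. F (F–A–C) is not: scale degree 4 in C minor carries Fm (iv). In C major the chord on that degree is F, so here it functions as IV, borrowed from the parallel major.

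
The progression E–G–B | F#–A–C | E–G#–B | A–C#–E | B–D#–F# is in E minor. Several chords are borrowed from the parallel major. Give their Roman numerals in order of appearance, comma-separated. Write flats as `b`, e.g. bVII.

I, IV

In E minor (with V from harmonic minor) the diatonic chords are Em, F#dim, G, Am, B, C, D. Of the given chords, E–G–B = Em, F#–A–C = F#dim and B–D#–F# = B are diatonic. E–G#–B doesn't fit — on degree 1 E minor would have Em (i). E is the degree-1 chord of E major, so it is the borrowed I. A–C#–E doesn't fit — on degree 4 E minor would have Am (iv). A is the degree-4 chord of E major, so it is the borrowed IV.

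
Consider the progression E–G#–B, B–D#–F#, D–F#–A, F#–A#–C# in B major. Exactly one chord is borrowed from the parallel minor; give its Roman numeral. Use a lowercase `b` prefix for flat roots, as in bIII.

bIII

In B major the diatonic chords are B, C#m, D#m, E, F#, G#m, A#dim. E–G#–B = E, B–D#–F# = B and F#–A#–C# = F# all belong to that set. But D–F#–A is foreign: the diatonic iii on degree 3 is D#m, whereas D comes from B minor. It is labeled bIII.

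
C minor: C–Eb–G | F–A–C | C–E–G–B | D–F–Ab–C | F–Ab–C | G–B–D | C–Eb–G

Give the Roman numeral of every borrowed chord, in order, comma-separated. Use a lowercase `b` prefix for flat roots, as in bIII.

IV, Imaj7

C minor has the diatonic set Cm, Ddim, Eb, Fm, G, Ab, Bb (with V from harmonic minor). Of the given chords, C–Eb–G = Cm, D–F–Ab–C = Dm7b5, F–Ab–C = Fm and G–B–D = G are diatonic. F–A–C doesn't fit — on degree 4 C minor would have Fm (iv). F is the degree-4 chord of C major, so it is the borrowed IV. C–E–G–B is not: scale degree 1 in C minor carries Cm (i). In C major the chord on that degree is Cmaj7, so here it functions as Imaj7, borrowed from the parallel major.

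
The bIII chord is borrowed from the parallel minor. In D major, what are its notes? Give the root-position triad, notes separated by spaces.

bIII is built on the lowered scale degree 3. In D major degree 3 is F#; lowered it becomes F. Building the major chord from the parallel minor on F: F–A–C.

F A C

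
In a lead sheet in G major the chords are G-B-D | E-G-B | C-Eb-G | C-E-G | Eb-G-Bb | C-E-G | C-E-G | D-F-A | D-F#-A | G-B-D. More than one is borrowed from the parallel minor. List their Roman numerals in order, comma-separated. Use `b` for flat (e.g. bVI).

iv, bVI, v

G major has the diatonic set G, Am, Bm, C, D, Em, F#dim. G–B–D = G, E–G–B = Em, C–E–G = C and D–F#–A = D are all diatonic. C–Eb–G is not: scale degree 4 in G major carries C (IV). In G minor the chord on that degree is Cm, so here it functions as iv, borrowed from the parallel minor. Eb–G–Bb is not: scale degree 6 in G major carries Em (vi). In G minor the chord on that degree is Eb, so here it functions as bVI, borrowed from the parallel minor. But D–F–A is foreign: the diatonic V on degree 5 is D, whereas Dm comes from G minor. It is labeled v.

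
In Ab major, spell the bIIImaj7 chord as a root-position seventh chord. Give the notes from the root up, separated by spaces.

bIIImaj7 is built on the lowered scale degree 3. In Ab major degree 3 is C; lowered it becomes Cb. Building the major-seventh chord from the parallel minor on Cb: Cb–Eb–Gb–Bb.

Cb Eb Gb Bb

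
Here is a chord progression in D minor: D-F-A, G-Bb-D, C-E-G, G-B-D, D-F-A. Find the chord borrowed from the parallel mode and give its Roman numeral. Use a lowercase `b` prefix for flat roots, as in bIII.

IV

D minor has the diatonic set Dm, Edim, F, Gm, A, Bb, C (with V from harmonic minor). Of the given chords, D–F–A = Dm, G–Bb–D = Gm and C–E–G = C are diatonic. G–B–D is not: scale degree 4 in D minor carries Gm (iv). In D major the chord on that degree is G, so here it functions as IV, borrowed from the parallel major.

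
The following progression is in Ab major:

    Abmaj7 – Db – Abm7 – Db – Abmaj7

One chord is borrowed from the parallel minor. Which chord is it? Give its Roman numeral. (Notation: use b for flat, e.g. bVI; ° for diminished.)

i7

Ab major has the diatonic set Ab, Bbm, Cm, Db, Eb, Fm, Gdim. Abmaj7 and Db both belong to that set. Abm7 (Ab–Cb–Eb–Gb) is not: scale degree 1 in Ab major carries Ab (I). In Ab minor the chord on that degree is Abm7, so here it functions as i7, borrowed from the parallel minor.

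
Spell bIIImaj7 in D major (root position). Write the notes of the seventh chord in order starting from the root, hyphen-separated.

F-A-C-E

bIIImaj7 is built on the lowered scale degree 3. In D major degree 3 is F#; lowered it becomes F. In D minor the chord on F is F–A–C–E.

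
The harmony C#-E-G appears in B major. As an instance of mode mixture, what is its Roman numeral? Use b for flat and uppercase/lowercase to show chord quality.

ii°

The root C# is the diatonic 2nd degree of B major; the borrowing shows in the chord quality. The diatonic chord on degree 2 would be C#m (ii), but C#–E–G is the diminished chord from B minor. As a borrowed chord it is labeled ii°.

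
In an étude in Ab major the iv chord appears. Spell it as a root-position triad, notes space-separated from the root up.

Db Fb Ab

iv is built on scale degree 4, which is Db in both Ab major and its parallel. Building the minor chord from the parallel minor on Db: Db–Fb–Ab.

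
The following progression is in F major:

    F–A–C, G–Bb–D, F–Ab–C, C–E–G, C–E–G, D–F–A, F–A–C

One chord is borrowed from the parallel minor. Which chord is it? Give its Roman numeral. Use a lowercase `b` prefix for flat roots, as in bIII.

i

F major has the diatonic set F, Gm, Am, Bb, C, Dm, Edim. F–A–C = F, G–Bb–D = Gm, C–E–G = C and D–F–A = Dm all belong to that set. F–Ab–C doesn't fit — on degree 1 F major would have F (I). Fm is the degree-1 chord of F minor, so it is the borrowed i.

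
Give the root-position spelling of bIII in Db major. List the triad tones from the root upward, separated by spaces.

Fb Ab Cb

The root of bIII is the lowered 3rd degree: F becomes Fb. Building the major chord from the parallel minor on Fb: Fb–Ab–Cb.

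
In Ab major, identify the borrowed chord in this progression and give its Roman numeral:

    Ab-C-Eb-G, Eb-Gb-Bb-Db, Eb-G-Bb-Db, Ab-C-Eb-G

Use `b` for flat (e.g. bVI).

The diatonic triads in Ab major are Ab, Bbm, Cm, Db, Eb, Fm, Gdim. Of the given chords, Ab–C–Eb–G = Abmaj7 and Eb–G–Bb–Db = Eb7 are diatonic. Eb–Gb–Bb–Db is not: scale degree 5 in Ab major carries Eb (V). In Ab minor the chord on that degree is Ebm7, so here it functions as v7, borrowed from the parallel minor.

v7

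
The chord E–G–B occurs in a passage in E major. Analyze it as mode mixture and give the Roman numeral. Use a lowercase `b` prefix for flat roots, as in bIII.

The root E is the diatonic 1st degree of E major; the borrowing shows in the chord quality. E–G–B is a minor chord — the form found in E minor, not the diatonic I (E). Borrowed into E major it is written i.

i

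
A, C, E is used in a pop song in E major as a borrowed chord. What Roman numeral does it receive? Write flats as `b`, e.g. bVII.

The root A is the diatonic 4th degree of E major; the borrowing shows in the chord quality. Diatonically E major has A (IV) on that degree; A–C–E is instead the minor chord native to E minor, so it takes the label iv.

iv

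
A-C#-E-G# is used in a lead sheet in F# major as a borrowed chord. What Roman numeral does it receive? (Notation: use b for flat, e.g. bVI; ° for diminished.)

bIIImaj7

The root A is the lowered 3rd scale degree — diatonically F# major has A# there. A–C#–E–G# is a major-seventh chord — the form found in F# minor, not the diatonic iii (A#m). Borrowed into F# major it is written bIIImaj7.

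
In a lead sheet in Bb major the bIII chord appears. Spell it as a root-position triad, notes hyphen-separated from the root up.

The root of bIII is the lowered 3rd degree: D becomes Db. Stacking thirds in Bb minor on Db gives Db–F–Ab.

Db-F-Ab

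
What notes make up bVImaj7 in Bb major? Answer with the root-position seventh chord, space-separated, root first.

bVImaj7 is built on the lowered scale degree 6. In Bb major degree 6 is G; lowered it becomes Gb. Stacking thirds in Bb minor on Gb gives Gb–Bb–Db–F.

Gb Bb Db F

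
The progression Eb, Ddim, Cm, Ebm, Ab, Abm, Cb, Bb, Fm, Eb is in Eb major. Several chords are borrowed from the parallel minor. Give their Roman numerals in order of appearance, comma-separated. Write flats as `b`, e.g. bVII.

i, iv, bVI

In Eb major the diatonic chords are Eb, Fm, Gm, Ab, Bb, Cm, Ddim. Eb, Ddim, Cm, Ab, Bb and Fm all belong to that set. But Ebm (Eb–Gb–Bb) is foreign: the diatonic I on degree 1 is Eb, whereas Ebm comes from Eb minor. It is labeled i. Abm (Ab–Cb–Eb) is not: scale degree 4 in Eb major carries Ab (IV). In Eb minor the chord on that degree is Abm, so here it functions as iv, borrowed from the parallel minor. Cb (Cb–Eb–Gb) doesn't fit — on degree 6 Eb major would have Cm (vi). Cb is the degree-6 chord of Eb minor, so it is the borrowed bVI.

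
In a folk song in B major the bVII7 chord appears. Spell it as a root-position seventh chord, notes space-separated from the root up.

A C# E G

The root of bVII7 is the lowered 7th degree: A# becomes A. Building the dominant-seventh chord from the parallel minor on A: A–C#–E–G.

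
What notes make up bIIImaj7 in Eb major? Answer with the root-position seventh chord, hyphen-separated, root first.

bIIImaj7 is built on the lowered scale degree 3. In Eb major degree 3 is G; lowered it becomes Gb. In Eb minor the chord on Gb is Gb–Bb–Db–F.

Gb-Bb-Db-F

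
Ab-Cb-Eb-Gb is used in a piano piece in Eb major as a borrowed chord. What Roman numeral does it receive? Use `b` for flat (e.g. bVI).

The root Ab is the diatonic 4th degree of Eb major; the borrowing shows in the chord quality. Ab–Cb–Eb–Gb is a minor-seventh chord — the form found in Eb minor, not the diatonic IV (Ab). Borrowed into Eb major it is written iv7.

iv7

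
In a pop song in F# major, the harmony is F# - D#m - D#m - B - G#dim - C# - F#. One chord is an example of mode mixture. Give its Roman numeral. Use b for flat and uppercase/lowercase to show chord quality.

ii°

The diatonic triads in F# major are F#, G#m, A#m, B, C#, D#m, E#dim. F#, D#m, B and C# all belong to that set. G#dim (G#–B–D) is not: scale degree 2 in F# major carries G#m (ii). In F# minor the chord on that degree is G#dim, so here it functions as ii°, borrowed from the parallel minor.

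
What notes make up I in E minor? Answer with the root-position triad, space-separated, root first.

I is built on scale degree 1, which is E in both E minor and its parallel. Building the major chord from the parallel major on E: E–G#–B.

E G# B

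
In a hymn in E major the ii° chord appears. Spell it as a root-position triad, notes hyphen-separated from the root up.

The root, F#, is scale degree 2 — the same note in E major and E minor; only the chord quality changes. In E minor the chord on F# is F#–A–C.

F#-A-C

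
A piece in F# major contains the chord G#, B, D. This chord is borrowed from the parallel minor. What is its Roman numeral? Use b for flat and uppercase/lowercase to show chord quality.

The root G# is the diatonic 2nd degree of F# major; the borrowing shows in the chord quality. The diatonic chord on degree 2 would be G#m (ii), but G#–B–D is the diminished chord from F# minor. As a borrowed chord it is labeled ii°.

ii°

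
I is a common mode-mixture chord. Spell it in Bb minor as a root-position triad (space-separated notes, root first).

Bb D F

I is built on scale degree 1, which is Bb in both Bb minor and its parallel. Stacking thirds in Bb major on Bb gives Bb–D–F.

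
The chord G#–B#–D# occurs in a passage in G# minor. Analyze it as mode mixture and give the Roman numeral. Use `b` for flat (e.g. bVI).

The root G# is the diatonic 1st degree of G# minor; the borrowing shows in the chord quality. G#–B#–D# is a major chord — the form found in G# major, not the diatonic i (G#m). Borrowed into G# minor it is written I.

I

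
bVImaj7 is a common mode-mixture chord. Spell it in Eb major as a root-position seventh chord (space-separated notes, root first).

Scale degree 6 in Eb major is C. bVImaj7 uses the lowered form, Cb, taken from Eb minor. In Eb minor the chord on Cb is Cb–Eb–Gb–Bb.

Cb Eb Gb Bb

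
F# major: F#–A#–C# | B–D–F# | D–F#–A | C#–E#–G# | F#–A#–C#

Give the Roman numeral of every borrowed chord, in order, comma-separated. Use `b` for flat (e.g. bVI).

iv, bVI

The diatonic triads in F# major are F#, G#m, A#m, B, C#, D#m, E#dim. Of the given chords, F#–A#–C# = F# and C#–E#–G# = C# are diatonic. B–D–F# is not: scale degree 4 in F# major carries B (IV). In F# minor the chord on that degree is Bm, so here it functions as iv, borrowed from the parallel minor. D–F#–A doesn't fit — on degree 6 F# major would have D#m (vi). D is the degree-6 chord of F# minor, so it is the borrowed bVI.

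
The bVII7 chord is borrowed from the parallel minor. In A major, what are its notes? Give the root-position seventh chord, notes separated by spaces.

G B D F

The root of bVII7 is the lowered 7th degree: G# becomes G. Stacking thirds in A minor on G gives G–B–D–F.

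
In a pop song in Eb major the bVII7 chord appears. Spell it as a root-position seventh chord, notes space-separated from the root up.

bVII7 is built on the lowered scale degree 7. In Eb major degree 7 is D; lowered it becomes Db. In Eb minor the chord on Db is Db–F–Ab–Cb.

Db F Ab Cb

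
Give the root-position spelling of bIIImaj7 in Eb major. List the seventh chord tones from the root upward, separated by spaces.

Gb Bb Db F

The root of bIIImaj7 is the lowered 3rd degree: G becomes Gb. Building the major-seventh chord from the parallel minor on Gb: Gb–Bb–Db–F.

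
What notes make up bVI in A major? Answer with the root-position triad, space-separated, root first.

The root of bVI is the lowered 6th degree: F# becomes F. In A minor the chord on F is F–A–C.

F A C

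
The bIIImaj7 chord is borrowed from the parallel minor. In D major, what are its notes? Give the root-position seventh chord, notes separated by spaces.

F A C E

The root of bIIImaj7 is the lowered 3rd degree: F# becomes F. In D minor the chord on F is F–A–C–E.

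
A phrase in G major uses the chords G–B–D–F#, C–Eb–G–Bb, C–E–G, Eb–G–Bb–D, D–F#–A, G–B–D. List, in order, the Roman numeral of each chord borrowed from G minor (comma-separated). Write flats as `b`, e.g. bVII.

In G major the diatonic chords are G, Am, Bm, C, D, Em, F#dim. G–B–D–F# = Gmaj7, C–E–G = C, D–F#–A = D and G–B–D = G are all diatonic. But C–Eb–G–Bb is foreign: the diatonic IV on degree 4 is C, whereas Cm7 comes from G minor. It is labeled iv7. Eb–G–Bb–D is not: scale degree 6 in G major carries Em (vi). In G minor the chord on that degree is Ebmaj7, so here it functions as bVImaj7, borrowed from the parallel minor.

iv7, bVImaj7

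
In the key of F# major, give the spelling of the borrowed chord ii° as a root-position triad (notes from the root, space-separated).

The root, G#, is scale degree 2 — the same note in F# major and F# minor; only the chord quality changes. Building the diminished chord from the parallel minor on G#: G#–B–D.

G# B D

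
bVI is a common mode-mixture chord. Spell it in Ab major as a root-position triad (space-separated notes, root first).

The root of bVI is the lowered 6th degree: F becomes Fb. Building the major chord from the parallel minor on Fb: Fb–Ab–Cb.

Fb Ab Cb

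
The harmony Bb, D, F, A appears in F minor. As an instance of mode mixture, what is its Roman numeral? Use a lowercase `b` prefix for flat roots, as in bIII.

IVmaj7

Bb is scale degree 4 in F minor. Bb–D–F–A is a major-seventh chord — the form found in F major, not the diatonic iv (Bbm). Borrowed into F minor it is written IVmaj7.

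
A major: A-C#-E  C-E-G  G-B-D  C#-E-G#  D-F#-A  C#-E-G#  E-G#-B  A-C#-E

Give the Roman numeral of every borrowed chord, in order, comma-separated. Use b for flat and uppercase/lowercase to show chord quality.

The diatonic triads in A major are A, Bm, C#m, D, E, F#m, G#dim. A–C#–E = A, C#–E–G# = C#m, D–F#–A = D and E–G#–B = E all belong to that set. C–E–G doesn't fit — on degree 3 A major would have C#m (iii). C is the degree-3 chord of A minor, so it is the borrowed bIII. But G–B–D is foreign: the diatonic vii° on degree 7 is G#dim, whereas G comes from A minor. It is labeled bVII.

bIII, bVII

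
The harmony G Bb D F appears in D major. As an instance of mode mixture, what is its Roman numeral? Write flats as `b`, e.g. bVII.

The root G is the diatonic 4th degree of D major; the borrowing shows in the chord quality. G–Bb–D–F is a minor-seventh chord — the form found in D minor, not the diatonic IV (G). Borrowed into D major it is written iv7.

iv7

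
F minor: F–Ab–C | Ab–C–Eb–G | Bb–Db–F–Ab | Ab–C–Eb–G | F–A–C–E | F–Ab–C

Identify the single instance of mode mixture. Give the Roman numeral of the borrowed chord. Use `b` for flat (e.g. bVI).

In F minor (with V from harmonic minor) the diatonic chords are Fm, Gdim, Ab, Bbm, C, Db, Eb. F–Ab–C = Fm, Ab–C–Eb–G = Abmaj7 and Bb–Db–F–Ab = Bbm7 are all diatonic. F–A–C–E is not: scale degree 1 in F minor carries Fm (i). In F major the chord on that degree is Fmaj7, so here it functions as Imaj7, borrowed from the parallel major.

Imaj7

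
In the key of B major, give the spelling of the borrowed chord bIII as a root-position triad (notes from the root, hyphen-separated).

Scale degree 3 in B major is D#. bIII uses the lowered form, D, taken from B minor. Stacking thirds in B minor on D gives D–F#–A.

D-F#-A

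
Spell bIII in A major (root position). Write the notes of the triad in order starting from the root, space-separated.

Scale degree 3 in A major is C#. bIII uses the lowered form, C, taken from A minor. Building the major chord from the parallel minor on C: C–E–G.

C E G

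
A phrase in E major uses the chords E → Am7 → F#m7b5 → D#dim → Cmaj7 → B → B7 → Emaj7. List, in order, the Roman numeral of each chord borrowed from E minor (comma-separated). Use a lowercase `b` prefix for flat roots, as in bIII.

iv7, iiø7, bVImaj7

E major has the diatonic set E, F#m, G#m, A, B, C#m, D#dim. E, D#dim, B, B7 and Emaj7 all belong to that set. Am7 (A–C–E–G) doesn't fit — on degree 4 E major would have A (IV). Am7 is the degree-4 chord of E minor, so it is the borrowed iv7. But F#m7b5 (F#–A–C–E) is foreign: the diatonic ii on degree 2 is F#m, whereas F#m7b5 comes from E minor. It is labeled iiø7. But Cmaj7 (C–E–G–B) is foreign: the diatonic vi on degree 6 is C#m, whereas Cmaj7 comes from E minor. It is labeled bVImaj7.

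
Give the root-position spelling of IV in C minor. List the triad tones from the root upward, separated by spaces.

IV is built on scale degree 4, which is F in both C minor and its parallel. Building the major chord from the parallel major on F: F–A–C.

F A C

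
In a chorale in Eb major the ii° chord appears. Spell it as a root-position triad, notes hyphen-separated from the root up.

F-Ab-Cb

ii° is built on scale degree 2, which is F in both Eb major and its parallel. Building the diminished chord from the parallel minor on F: F–Ab–Cb.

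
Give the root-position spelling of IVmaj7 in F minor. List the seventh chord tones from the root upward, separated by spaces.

IVmaj7 is built on scale degree 4, which is Bb in both F minor and its parallel. In F major the chord on Bb is Bb–D–F–A.

Bb D F A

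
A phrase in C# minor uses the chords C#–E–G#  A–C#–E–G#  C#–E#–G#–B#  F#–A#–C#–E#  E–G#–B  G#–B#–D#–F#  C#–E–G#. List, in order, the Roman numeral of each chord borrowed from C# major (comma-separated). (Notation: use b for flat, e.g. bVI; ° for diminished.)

Imaj7, IVmaj7

In C# minor (with V from harmonic minor) the diatonic chords are C#m, D#dim, E, F#m, G#, A, B. C#–E–G# = C#m, A–C#–E–G# = Amaj7, E–G#–B = E and G#–B#–D#–F# = G#7 are all diatonic. C#–E#–G#–B# doesn't fit — on degree 1 C# minor would have C#m (i). C#maj7 is the degree-1 chord of C# major, so it is the borrowed Imaj7. F#–A#–C#–E# doesn't fit — on degree 4 C# minor would have F#m (iv). F#maj7 is the degree-4 chord of C# major, so it is the borrowed IVmaj7.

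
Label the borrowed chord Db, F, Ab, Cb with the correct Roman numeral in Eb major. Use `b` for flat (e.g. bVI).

bVII7

In Eb major scale degree 7 is D; Db is its lowered form, from Eb minor. The diatonic chord on degree 7 would be Ddim (vii°), but Db–F–Ab–Cb is the dominant-seventh chord from Eb minor. As a borrowed chord it is labeled bVII7.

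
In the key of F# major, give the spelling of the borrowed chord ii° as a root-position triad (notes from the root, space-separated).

G# B D

The root, G#, is scale degree 2 — the same note in F# major and F# minor; only the chord quality changes. Stacking thirds in F# minor on G# gives G#–B–D.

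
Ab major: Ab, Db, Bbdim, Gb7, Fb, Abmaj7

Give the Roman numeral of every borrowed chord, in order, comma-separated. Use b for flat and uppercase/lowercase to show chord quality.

The diatonic triads in Ab major are Ab, Bbm, Cm, Db, Eb, Fm, Gdim. Of the given chords, Ab, Db and Abmaj7 are diatonic. Bbdim (Bb–Db–Fb) doesn't fit — on degree 2 Ab major would have Bbm (ii). Bbdim is the degree-2 chord of Ab minor, so it is the borrowed ii°. But Gb7 (Gb–Bb–Db–Fb) is foreign: the diatonic vii° on degree 7 is Gdim, whereas Gb7 comes from Ab minor. It is labeled bVII7. But Fb (Fb–Ab–Cb) is foreign: the diatonic vi on degree 6 is Fm, whereas Fb comes from Ab minor. It is labeled bVI.

ii°, bVII7, bVI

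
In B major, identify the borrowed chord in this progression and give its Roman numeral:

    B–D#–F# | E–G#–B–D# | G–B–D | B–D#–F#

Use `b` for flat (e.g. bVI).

B major has the diatonic set B, C#m, D#m, E, F#, G#m, A#dim. Of the given chords, B–D#–F# = B and E–G#–B–D# = Emaj7 are diatonic. G–B–D doesn't fit — on degree 6 B major would have G#m (vi). G is the degree-6 chord of B minor, so it is the borrowed bVI.

bVI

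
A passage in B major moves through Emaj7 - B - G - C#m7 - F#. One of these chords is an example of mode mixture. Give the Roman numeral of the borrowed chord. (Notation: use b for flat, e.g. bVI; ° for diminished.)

bVI

The diatonic triads in B major are B, C#m, D#m, E, F#, G#m, A#dim. Emaj7, B, C#m7 and F# are all diatonic. G (G–B–D) doesn't fit — on degree 6 B major would have G#m (vi). G is the degree-6 chord of B minor, so it is the borrowed bVI.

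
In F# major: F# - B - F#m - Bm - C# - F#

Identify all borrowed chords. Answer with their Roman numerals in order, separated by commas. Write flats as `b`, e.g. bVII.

i, iv

In F# major the diatonic chords are F#, G#m, A#m, B, C#, D#m, E#dim. Of the given chords, F#, B and C# are diatonic. F#m (F#–A–C#) is not: scale degree 1 in F# major carries F# (I). In F# minor the chord on that degree is F#m, so here it functions as i, borrowed from the parallel minor. Bm (B–D–F#) is not: scale degree 4 in F# major carries B (IV). In F# minor the chord on that degree is Bm, so here it functions as iv, borrowed from the parallel minor.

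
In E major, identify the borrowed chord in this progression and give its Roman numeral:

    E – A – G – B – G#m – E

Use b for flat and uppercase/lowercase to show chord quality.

In E major the diatonic chords are E, F#m, G#m, A, B, C#m, D#dim. Of the given chords, E, A, B and G#m are diatonic. But G (G–B–D) is foreign: the diatonic iii on degree 3 is G#m, whereas G comes from E minor. It is labeled bIII.

bIII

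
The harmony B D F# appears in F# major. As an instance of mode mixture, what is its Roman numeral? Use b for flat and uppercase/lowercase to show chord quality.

B is scale degree 4 in F# major. The diatonic chord on degree 4 would be B (IV), but B–D–F# is the minor chord from F# minor. As a borrowed chord it is labeled iv.

iv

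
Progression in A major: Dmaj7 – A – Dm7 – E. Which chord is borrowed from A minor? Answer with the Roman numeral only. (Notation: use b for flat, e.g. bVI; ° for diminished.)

In A major the diatonic chords are A, Bm, C#m, D, E, F#m, G#dim. Dmaj7, A and E all belong to that set. But Dm7 (D–F–A–C) is foreign: the diatonic IV on degree 4 is D, whereas Dm7 comes from A minor. It is labeled iv7.

iv7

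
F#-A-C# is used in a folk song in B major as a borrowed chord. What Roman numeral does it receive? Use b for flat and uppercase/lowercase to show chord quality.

v

F# is scale degree 5 in B major. F#–A–C# is a minor chord — the form found in B minor, not the diatonic V (F#). Borrowed into B major it is written v.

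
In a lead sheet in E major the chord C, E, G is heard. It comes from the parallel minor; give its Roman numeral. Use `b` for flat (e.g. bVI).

In E major scale degree 6 is C#; C is its lowered form, from E minor. Diatonically E major has C#m (vi) on that degree; C–E–G is instead the major chord native to E minor, so it takes the label bVI.

bVI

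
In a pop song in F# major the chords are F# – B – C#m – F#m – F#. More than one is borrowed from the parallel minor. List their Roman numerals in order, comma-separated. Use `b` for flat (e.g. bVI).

The diatonic triads in F# major are F#, G#m, A#m, B, C#, D#m, E#dim. F# and B both belong to that set. C#m (C#–E–G#) doesn't fit — on degree 5 F# major would have C# (V). C#m is the degree-5 chord of F# minor, so it is the borrowed v. F#m (F#–A–C#) is not: scale degree 1 in F# major carries F# (I). In F# minor the chord on that degree is F#m, so here it functions as i, borrowed from the parallel minor.

v, i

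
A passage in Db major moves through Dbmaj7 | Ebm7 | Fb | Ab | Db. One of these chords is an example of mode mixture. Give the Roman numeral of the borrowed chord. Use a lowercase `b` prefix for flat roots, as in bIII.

The diatonic triads in Db major are Db, Ebm, Fm, Gb, Ab, Bbm, Cdim. Dbmaj7, Ebm7, Ab and Db all belong to that set. Fb (Fb–Ab–Cb) doesn't fit — on degree 3 Db major would have Fm (iii). Fb is the degree-3 chord of Db minor, so it is the borrowed bIII.

bIII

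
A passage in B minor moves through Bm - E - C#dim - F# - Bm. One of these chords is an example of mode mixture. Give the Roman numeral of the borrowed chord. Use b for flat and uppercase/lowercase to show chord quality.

IV

The diatonic triads in B minor (with V from harmonic minor) are Bm, C#dim, D, Em, F#, G, A. Of the given chords, Bm, C#dim and F# are diatonic. But E (E–G#–B) is foreign: the diatonic iv on degree 4 is Em, whereas E comes from B major. It is labeled IV.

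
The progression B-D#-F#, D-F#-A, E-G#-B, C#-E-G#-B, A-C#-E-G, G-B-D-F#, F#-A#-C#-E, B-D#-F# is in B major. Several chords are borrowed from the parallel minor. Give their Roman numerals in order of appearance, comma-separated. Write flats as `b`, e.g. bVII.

bIII, bVII7, bVImaj7

The diatonic triads in B major are B, C#m, D#m, E, F#, G#m, A#dim. B–D#–F# = B, E–G#–B = E, C#–E–G#–B = C#m7 and F#–A#–C#–E = F#7 all belong to that set. But D–F#–A is foreign: the diatonic iii on degree 3 is D#m, whereas D comes from B minor. It is labeled bIII. A–C#–E–G is not: scale degree 7 in B major carries A#dim (vii°). In B minor the chord on that degree is A7, so here it functions as bVII7, borrowed from the parallel minor. G–B–D–F# is not: scale degree 6 in B major carries G#m (vi). In B minor the chord on that degree is Gmaj7, so here it functions as bVImaj7, borrowed from the parallel minor.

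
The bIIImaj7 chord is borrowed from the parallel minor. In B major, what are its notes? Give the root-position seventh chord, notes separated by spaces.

bIIImaj7 is built on the lowered scale degree 3. In B major degree 3 is D#; lowered it becomes D. Building the major-seventh chord from the parallel minor on D: D–F#–A–C#.

D F# A C#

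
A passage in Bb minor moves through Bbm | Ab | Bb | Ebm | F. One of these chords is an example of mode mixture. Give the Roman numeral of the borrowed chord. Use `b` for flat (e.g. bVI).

I

In Bb minor (with V from harmonic minor) the diatonic chords are Bbm, Cdim, Db, Ebm, F, Gb, Ab. Bbm, Ab, Ebm and F are all diatonic. But Bb (Bb–D–F) is foreign: the diatonic i on degree 1 is Bbm, whereas Bb comes from Bb major. It is labeled I.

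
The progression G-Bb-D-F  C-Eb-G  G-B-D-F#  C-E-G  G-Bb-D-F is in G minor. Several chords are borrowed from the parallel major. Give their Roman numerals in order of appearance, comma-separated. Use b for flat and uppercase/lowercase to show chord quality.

In G minor (with V from harmonic minor) the diatonic chords are Gm, Adim, Bb, Cm, D, Eb, F. Of the given chords, G–Bb–D–F = Gm7 and C–Eb–G = Cm are diatonic. G–B–D–F# doesn't fit — on degree 1 G minor would have Gm (i). Gmaj7 is the degree-1 chord of G major, so it is the borrowed Imaj7. But C–E–G is foreign: the diatonic iv on degree 4 is Cm, whereas C comes from G major. It is labeled IV.

Imaj7, IV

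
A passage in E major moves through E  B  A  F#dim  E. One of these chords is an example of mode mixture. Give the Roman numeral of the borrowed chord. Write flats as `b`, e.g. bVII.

E major has the diatonic set E, F#m, G#m, A, B, C#m, D#dim. E, B and A are all diatonic. F#dim (F#–A–C) doesn't fit — on degree 2 E major would have F#m (ii). F#dim is the degree-2 chord of E minor, so it is the borrowed ii°.

ii°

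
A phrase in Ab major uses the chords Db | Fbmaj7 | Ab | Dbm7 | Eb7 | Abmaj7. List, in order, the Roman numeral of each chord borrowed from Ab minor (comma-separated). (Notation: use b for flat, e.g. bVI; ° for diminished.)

bVImaj7, iv7

The diatonic triads in Ab major are Ab, Bbm, Cm, Db, Eb, Fm, Gdim. Db, Ab, Eb7 and Abmaj7 all belong to that set. Fbmaj7 (Fb–Ab–Cb–Eb) doesn't fit — on degree 6 Ab major would have Fm (vi). Fbmaj7 is the degree-6 chord of Ab minor, so it is the borrowed bVImaj7. Dbm7 (Db–Fb–Ab–Cb) doesn't fit — on degree 4 Ab major would have Db (IV). Dbm7 is the degree-4 chord of Ab minor, so it is the borrowed iv7.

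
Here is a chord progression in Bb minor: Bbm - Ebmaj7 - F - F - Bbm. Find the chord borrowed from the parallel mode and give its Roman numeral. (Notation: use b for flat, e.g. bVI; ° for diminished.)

IVmaj7

In Bb minor (with V from harmonic minor) the diatonic chords are Bbm, Cdim, Db, Ebm, F, Gb, Ab. Bbm and F both belong to that set. Ebmaj7 (Eb–G–Bb–D) is not: scale degree 4 in Bb minor carries Ebm (iv). In Bb major the chord on that degree is Ebmaj7, so here it functions as IVmaj7, borrowed from the parallel major.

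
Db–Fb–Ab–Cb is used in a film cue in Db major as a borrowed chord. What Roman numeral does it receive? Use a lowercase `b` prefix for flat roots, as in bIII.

The root Db is the diatonic 1st degree of Db major; the borrowing shows in the chord quality. The diatonic chord on degree 1 would be Db (I), but Db–Fb–Ab–Cb is the minor-seventh chord from Db minor. As a borrowed chord it is labeled i7.

i7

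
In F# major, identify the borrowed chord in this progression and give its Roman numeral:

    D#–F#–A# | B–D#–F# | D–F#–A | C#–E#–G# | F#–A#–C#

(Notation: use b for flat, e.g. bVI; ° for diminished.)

bVI

The diatonic triads in F# major are F#, G#m, A#m, B, C#, D#m, E#dim. D#–F#–A# = D#m, B–D#–F# = B, C#–E#–G# = C# and F#–A#–C# = F# are all diatonic. But D–F#–A is foreign: the diatonic vi on degree 6 is D#m, whereas D comes from F# minor. It is labeled bVI.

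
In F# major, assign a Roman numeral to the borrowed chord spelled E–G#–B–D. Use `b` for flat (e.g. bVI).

bVII7

In F# major scale degree 7 is E#; E is its lowered form, from F# minor. E–G#–B–D is a dominant-seventh chord — the form found in F# minor, not the diatonic vii° (E#dim). Borrowed into F# major it is written bVII7.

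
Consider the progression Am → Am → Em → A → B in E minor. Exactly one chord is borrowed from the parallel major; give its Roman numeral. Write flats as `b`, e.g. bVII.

IV

In E minor (with V from harmonic minor) the diatonic chords are Em, F#dim, G, Am, B, C, D. Of the given chords, Am, Em and B are diatonic. But A (A–C#–E) is foreign: the diatonic iv on degree 4 is Am, whereas A comes from E major. It is labeled IV.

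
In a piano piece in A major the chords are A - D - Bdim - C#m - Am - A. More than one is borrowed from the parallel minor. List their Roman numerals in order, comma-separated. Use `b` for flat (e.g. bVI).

ii°, i

The diatonic triads in A major are A, Bm, C#m, D, E, F#m, G#dim. Of the given chords, A, D and C#m are diatonic. Bdim (B–D–F) is not: scale degree 2 in A major carries Bm (ii). In A minor the chord on that degree is Bdim, so here it functions as ii°, borrowed from the parallel minor. Am (A–C–E) doesn't fit — on degree 1 A major would have A (I). Am is the degree-1 chord of A minor, so it is the borrowed i.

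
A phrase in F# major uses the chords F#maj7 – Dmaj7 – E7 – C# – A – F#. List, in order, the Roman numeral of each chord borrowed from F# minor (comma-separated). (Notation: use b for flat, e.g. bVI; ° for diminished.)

bVImaj7, bVII7, bIII

F# major has the diatonic set F#, G#m, A#m, B, C#, D#m, E#dim. F#maj7, C# and F# all belong to that set. Dmaj7 (D–F#–A–C#) doesn't fit — on degree 6 F# major would have D#m (vi). Dmaj7 is the degree-6 chord of F# minor, so it is the borrowed bVImaj7. But E7 (E–G#–B–D) is foreign: the diatonic vii° on degree 7 is E#dim, whereas E7 comes from F# minor. It is labeled bVII7. But A (A–C#–E) is foreign: the diatonic iii on degree 3 is A#m, whereas A comes from F# minor. It is labeled bIII.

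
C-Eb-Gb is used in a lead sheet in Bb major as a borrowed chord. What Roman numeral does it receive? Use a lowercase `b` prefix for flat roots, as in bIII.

The root C is the diatonic 2nd degree of Bb major; the borrowing shows in the chord quality. The diatonic chord on degree 2 would be Cm (ii), but C–Eb–Gb is the diminished chord from Bb minor. As a borrowed chord it is labeled ii°.

ii°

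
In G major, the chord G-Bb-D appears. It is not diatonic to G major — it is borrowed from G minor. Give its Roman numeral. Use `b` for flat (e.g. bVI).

The root G is the diatonic 1st degree of G major; the borrowing shows in the chord quality. The diatonic chord on degree 1 would be G (I), but G–Bb–D is the minor chord from G minor. As a borrowed chord it is labeled i.

i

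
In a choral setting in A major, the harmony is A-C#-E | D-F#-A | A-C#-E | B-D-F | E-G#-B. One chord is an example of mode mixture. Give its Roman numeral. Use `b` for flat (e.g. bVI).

ii°

A major has the diatonic set A, Bm, C#m, D, E, F#m, G#dim. Of the given chords, A–C#–E = A, D–F#–A = D and E–G#–B = E are diatonic. B–D–F doesn't fit — on degree 2 A major would have Bm (ii). Bdim is the degree-2 chord of A minor, so it is the borrowed ii°.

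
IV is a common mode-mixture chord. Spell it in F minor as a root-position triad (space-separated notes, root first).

Bb D F

The root, Bb, is scale degree 4 — the same note in F minor and F major; only the chord quality changes. In F major the chord on Bb is Bb–D–F.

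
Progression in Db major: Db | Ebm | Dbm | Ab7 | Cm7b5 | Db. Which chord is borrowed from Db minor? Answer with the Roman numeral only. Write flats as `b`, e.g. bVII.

Db major has the diatonic set Db, Ebm, Fm, Gb, Ab, Bbm, Cdim. Db, Ebm, Ab7 and Cm7b5 are all diatonic. Dbm (Db–Fb–Ab) doesn't fit — on degree 1 Db major would have Db (I). Dbm is the degree-1 chord of Db minor, so it is the borrowed i.

i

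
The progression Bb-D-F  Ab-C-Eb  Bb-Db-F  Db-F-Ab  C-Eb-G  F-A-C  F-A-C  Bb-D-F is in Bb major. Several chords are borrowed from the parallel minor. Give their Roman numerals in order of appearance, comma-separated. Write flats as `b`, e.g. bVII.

In Bb major the diatonic chords are Bb, Cm, Dm, Eb, F, Gm, Adim. Bb–D–F = Bb, C–Eb–G = Cm and F–A–C = F are all diatonic. Ab–C–Eb is not: scale degree 7 in Bb major carries Adim (vii°). In Bb minor the chord on that degree is Ab, so here it functions as bVII, borrowed from the parallel minor. But Bb–Db–F is foreign: the diatonic I on degree 1 is Bb, whereas Bbm comes from Bb minor. It is labeled i. But Db–F–Ab is foreign: the diatonic iii on degree 3 is Dm, whereas Db comes from Bb minor. It is labeled bIII.

bVII, i, bIII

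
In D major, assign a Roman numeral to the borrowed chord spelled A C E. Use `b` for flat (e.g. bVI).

v

A is scale degree 5 in D major. A–C–E is a minor chord — the form found in D minor, not the diatonic V (A). Borrowed into D major it is written v.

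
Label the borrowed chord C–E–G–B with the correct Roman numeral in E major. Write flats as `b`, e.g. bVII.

bVImaj7

In E major scale degree 6 is C#; C is its lowered form, from E minor. C–E–G–B is a major-seventh chord — the form found in E minor, not the diatonic vi (C#m). Borrowed into E major it is written bVImaj7.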